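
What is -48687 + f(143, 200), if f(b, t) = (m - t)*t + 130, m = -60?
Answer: -100557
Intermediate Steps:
f(b, t) = 130 + t*(-60 - t) (f(b, t) = (-60 - t)*t + 130 = t*(-60 - t) + 130 = 130 + t*(-60 - t))
-48687 + f(143, 200) = -48687 + (130 - 1*200² - 60*200) = -48687 + (130 - 1*40000 - 12000) = -48687 + (130 - 40000 - 12000) = -48687 - 51870 = -100557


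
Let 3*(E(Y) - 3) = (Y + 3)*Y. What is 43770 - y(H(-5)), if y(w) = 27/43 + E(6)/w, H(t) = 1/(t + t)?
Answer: 1891113/43 ≈ 43979.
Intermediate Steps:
E(Y) = 3 + Y*(3 + Y)/3 (E(Y) = 3 + ((Y + 3)*Y)/3 = 3 + ((3 + Y)*Y)/3 = 3 + (Y*(3 + Y))/3 = 3 + Y*(3 + Y)/3)
H(t) = 1/(2*t)
y(w) = 27/43 + 21/w (y(w) = 27/43 + (3 + 6 + (⅓)*6²)/w = 27*(1/43) + (3 + 6 + (⅓)*36)/w = 27/43 + (3 + 6 + 12)/w = 27/43 + 21/w)
43770 - y(H(-5)) = 43770 - (27/43 + 21/(((½)/(-5)))) = 43770 - (27/43 + 21/(((½)*(-⅕)))) = 43770 - (27/43 + 21/(-⅒)) = 43770 - (27/43 + 21*(-10)) = 43770 - (27/43 - 210) = 43770 - 1*(-9003/43) = 43770 + 9003/43 = 1891113/43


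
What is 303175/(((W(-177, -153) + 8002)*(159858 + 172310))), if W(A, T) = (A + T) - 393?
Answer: 303175/2417850872 ≈ 0.00012539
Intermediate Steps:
W(A, T) = -393 + A + T
303175/(((W(-177, -153) + 8002)*(159858 + 172310))) = 303175/((((-393 - 177 - 153) + 8002)*(159858 + 172310))) = 303175/(((-723 + 8002)*332168)) = 303175/((7279*332168)) = 303175/2417850872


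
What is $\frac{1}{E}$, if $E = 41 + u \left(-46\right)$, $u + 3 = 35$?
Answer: $- \frac{1}{1431} \approx -0.00069881$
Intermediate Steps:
$u = 32$ ($u = -3 + 35 = 32$)
$E = -1431$ ($E = 41 + 32 \left(-46\right) = 41 - 1472 = -1431$)
$\frac{1}{E} = \frac{1}{-1431} = - \frac{1}{1431}$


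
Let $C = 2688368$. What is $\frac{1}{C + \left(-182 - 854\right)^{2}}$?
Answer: $\frac{1}{3761664} \approx 2.6584 \cdot 10^{-7}$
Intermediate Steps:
$\frac{1}{C + \left(-182 - 854\right)^{2}} = \frac{1}{2688368 + \left(-182 - 854\right)^{2}} = \frac{1}{2688368 + \left(-1036\right)^{2}} = \frac{1}{2688368 + 1073296} = \frac{1}{3761664}$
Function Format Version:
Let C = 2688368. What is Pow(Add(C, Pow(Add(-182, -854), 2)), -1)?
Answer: Rational(1, 3761664) ≈ 2.6584e-7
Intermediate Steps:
Pow(Add(C, Pow(Add(-182, -854), 2)), -1) = Pow(Add(2688368, Pow(Add(-182, -854), 2)), -1) = Pow(Add(2688368, Pow(-1036, 2)), -1) = Pow(Add(2688368, 1073296), -1) = Pow(3761664, -1) = Rational(1, 3761664)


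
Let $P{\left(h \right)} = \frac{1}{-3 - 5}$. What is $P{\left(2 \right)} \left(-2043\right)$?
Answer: $\frac{2043}{8} \approx 255.38$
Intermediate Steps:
$P{\left(h \right)} = - \frac{1}{8}$ ($P{\left(h \right)} = \frac{1}{-8} = - \frac{1}{8}$)
$P{\left(2 \right)} \left(-2043\right) = \left(- \frac{1}{8}\right) \left(-2043\right) = \frac{2043}{8}$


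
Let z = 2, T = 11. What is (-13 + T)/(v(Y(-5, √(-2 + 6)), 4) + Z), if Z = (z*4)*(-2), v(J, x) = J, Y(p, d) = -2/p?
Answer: 5/39 ≈ 0.12821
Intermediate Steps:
Z = -16 (Z = (2*4)*(-2) = 8*(-2) = -16)
(-13 + T)/(v(Y(-5, √(-2 + 6)), 4) + Z) = (-13 + 11)/(-2/(-5) - 16) = -2/(-2*(-⅕) - 16) = -2/(⅖ - 16) = -2/(-78/5) = -5/78*(-2) = 5/39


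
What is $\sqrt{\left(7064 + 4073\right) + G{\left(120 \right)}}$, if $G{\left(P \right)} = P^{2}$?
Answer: $\sqrt{25537} \approx 159.8$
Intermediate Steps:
$\sqrt{\left(7064 + 4073\right) + G{\left(120 \right)}} = \sqrt{\left(7064 + 4073\right) + 120^{2}} = \sqrt{11137 + 14400} = \sqrt{25537}$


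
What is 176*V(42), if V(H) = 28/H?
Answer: 352/3 ≈ 117.33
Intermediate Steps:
176*V(42) = 176*(28/42) = 176*(28*(1/42)) = 176*(⅔) = 352/3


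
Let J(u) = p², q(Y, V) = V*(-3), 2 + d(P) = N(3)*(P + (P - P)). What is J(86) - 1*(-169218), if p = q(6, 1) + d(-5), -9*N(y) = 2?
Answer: 13707883/81 ≈ 1.6923e+5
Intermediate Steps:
N(y) = -2/9 (N(y) = -⅑*2 = -2/9)
d(P) = -2 - 2*P/9 (d(P) = -2 - 2*(P + (P - P))/9 = -2 - 2*(P + 0)/9 = -2 - 2*P/9)
q(Y, V) = -3*V
p = -35/9 (p = -3*1 + (-2 - 2/9*(-5)) = -3 + (-2 + 10/9) = -3 - 8/9 = -35/9 ≈ -3.8889)
J(u) = 1225/81 (J(u) = (-35/9)² = 1225/81)
J(86) - 1*(-169218) = 1225/81 - 1*(-169218) = 1225/81 + 169218 = 13707883/81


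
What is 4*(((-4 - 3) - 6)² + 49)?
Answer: 872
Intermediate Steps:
4*(((-4 - 3) - 6)² + 49) = 4*((-7 - 6)² + 49) = 4*((-13)² + 49) = 4*(169 + 49) = 4*218 = 872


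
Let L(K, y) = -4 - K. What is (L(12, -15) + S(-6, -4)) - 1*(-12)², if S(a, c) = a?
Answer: -166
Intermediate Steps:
(L(12, -15) + S(-6, -4)) - 1*(-12)² = ((-4 - 1*12) - 6) - 1*(-12)² = ((-4 - 12) - 6) - 1*144 = (-16 - 6) - 144 = -22 - 144 = -166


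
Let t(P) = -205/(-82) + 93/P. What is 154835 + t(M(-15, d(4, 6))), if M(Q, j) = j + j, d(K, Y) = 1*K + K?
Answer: 2477493/16 ≈ 1.5484e+5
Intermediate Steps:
d(K, Y) = 2*K (d(K, Y) = K + K = 2*K)
M(Q, j) = 2*j
t(P) = 5/2 + 93/P (t(P) = -205*(-1/82) + 93/P = 5/2 + 93/P)
154835 + t(M(-15, d(4, 6))) = 154835 + (5/2 + 93/((2*(2*4)))) = 154835 + (5/2 + 93/((2*8))) = 154835 + (5/2 + 93/16) = 154835 + 133/16 = 2477493/16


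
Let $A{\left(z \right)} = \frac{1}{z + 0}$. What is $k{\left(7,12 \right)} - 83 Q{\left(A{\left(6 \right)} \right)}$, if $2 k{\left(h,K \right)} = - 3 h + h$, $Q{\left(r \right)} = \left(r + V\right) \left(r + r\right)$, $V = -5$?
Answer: $\frac{2281}{18} \approx 126.72$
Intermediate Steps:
$A{\left(z \right)} = \frac{1}{z}$
$Q{\left(r \right)} = 2 r \left(-5 + r\right)$ ($Q{\left(r \right)} = \left(r - 5\right) \left(r + r\right) = \left(-5 + r\right) 2 r = 2 r \left(-5 + r\right)$)
$k{\left(h,K \right)} = - h$ ($k{\left(h,K \right)} = \frac{- 3 h + h}{2} = \frac{\left(-2\right) h}{2} = - h$)
$k{\left(7,12 \right)} - 83 Q{\left(A{\left(6 \right)} \right)} = \left(-1\right) 7 - 83 \frac{2 \left(-5 + \frac{1}{6}\right)}{6} = -7 - 83 \cdot 2 \cdot \frac{1}{6} \left(-5 + \frac{1}{6}\right) = -7 - 83 \cdot 2 \cdot \frac{1}{6} \left(- \frac{29}{6}\right) = -7 - - \frac{2407}{18} = -7 + \frac{2407}{18} = \frac{2281}{18}$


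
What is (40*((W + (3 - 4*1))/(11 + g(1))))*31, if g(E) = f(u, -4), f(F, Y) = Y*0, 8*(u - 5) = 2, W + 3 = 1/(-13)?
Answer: -65720/143 ≈ -459.58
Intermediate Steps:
W = -40/13 (W = -3 + 1/(-13) = -3 - 1/13 = -40/13 ≈ -3.0769)
u = 21/4 (u = 5 + (⅛)*2 = 5 + ¼ = 21/4 ≈ 5.2500)
f(F, Y) = 0
g(E) = 0
(40*((W + (3 - 4*1))/(11 + g(1))))*31 = (40*((-40/13 + (3 - 4*1))/(11 + 0)))*31 = (40*((-40/13 + (3 - 4))/11))*31 = (40*((-40/13 - 1)*(1/11)))*31 = (40*(-53/13*1/11))*31 = (40*(-53/143))*31 = -2120/143*31 = -65720/143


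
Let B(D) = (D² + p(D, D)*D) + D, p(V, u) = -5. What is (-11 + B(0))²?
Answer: 121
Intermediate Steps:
B(D) = D² - 4*D (B(D) = (D² - 5*D) + D = D² - 4*D)
(-11 + B(0))² = (-11 + 0*(-4 + 0))² = (-11 + 0*(-4))² = (-11 + 0)² = (-11)² = 121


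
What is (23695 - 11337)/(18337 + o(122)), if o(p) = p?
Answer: 12358/18459 ≈ 0.66948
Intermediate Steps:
(23695 - 11337)/(18337 + o(122)) = (23695 - 11337)/(18337 + 122) = 12358/18459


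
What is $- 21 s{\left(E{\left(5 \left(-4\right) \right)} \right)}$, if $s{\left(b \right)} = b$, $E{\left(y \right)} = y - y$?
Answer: $0$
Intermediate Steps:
$E{\left(y \right)} = 0$
$- 21 s{\left(E{\left(5 \left(-4\right) \right)} \right)} = \left(-21\right) 0 = 0$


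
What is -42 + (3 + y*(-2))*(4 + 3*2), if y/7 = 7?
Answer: -992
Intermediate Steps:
y = 49 (y = 7*7 = 49)
-42 + (3 + y*(-2))*(4 + 3*2) = -42 + (3 + 49*(-2))*(4 + 3*2) = -42 + (3 - 98)*(4 + 6) = -42 - 95*10 = -42 - 950 = -992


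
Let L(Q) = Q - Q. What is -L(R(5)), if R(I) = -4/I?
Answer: 0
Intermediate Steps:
L(Q) = 0
-L(R(5)) = -1*0 = 0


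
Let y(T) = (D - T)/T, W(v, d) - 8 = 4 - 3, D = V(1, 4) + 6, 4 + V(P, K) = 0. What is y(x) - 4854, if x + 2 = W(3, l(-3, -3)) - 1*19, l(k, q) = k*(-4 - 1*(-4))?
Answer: -29131/6 ≈ -4855.2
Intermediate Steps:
V(P, K) = -4 (V(P, K) = -4 + 0 = -4)
l(k, q) = 0 (l(k, q) = k*(-4 + 4) = k*0 = 0)
D = 2 (D = -4 + 6 = 2)
W(v, d) = 9 (W(v, d) = 8 + (4 - 3) = 8 + 1 = 9)
x = -12 (x = -2 + (9 - 1*19) = -2 + (9 - 19) = -2 - 10 = -12)
y(T) = (2 - T)/T
y(x) - 4854 = (2 - 1*(-12))/(-12) - 4854 = -(2 + 12)/12 - 4854 = -1/12*14 - 4854 = -7/6 - 4854 = -29131/6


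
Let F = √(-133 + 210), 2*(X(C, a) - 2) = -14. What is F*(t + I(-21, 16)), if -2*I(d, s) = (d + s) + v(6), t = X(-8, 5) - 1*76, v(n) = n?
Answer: -163*√77/2 ≈ -715.16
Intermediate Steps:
X(C, a) = -5 (X(C, a) = 2 + (½)*(-14) = 2 - 7 = -5)
F = √77 ≈ 8.7750
t = -81 (t = -5 - 1*76 = -5 - 76 = -81)
I(d, s) = -3 - d/2 - s/2 (I(d, s) = -((d + s) + 6)/2 = -(6 + d + s)/2 = -3 - d/2 - s/2)
F*(t + I(-21, 16)) = √77*(-81 + (-3 - ½*(-21) - ½*16)) = √77*(-81 + (-3 + 21/2 - 8)) = √77*(-81 - ½) = √77*(-163/2) = -163*√77/2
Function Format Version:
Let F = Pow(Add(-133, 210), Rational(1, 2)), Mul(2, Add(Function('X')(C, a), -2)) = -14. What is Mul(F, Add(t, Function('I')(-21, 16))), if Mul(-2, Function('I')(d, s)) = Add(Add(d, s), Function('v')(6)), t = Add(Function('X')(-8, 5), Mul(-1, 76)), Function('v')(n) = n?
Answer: Mul(Rational(-163, 2), Pow(77, Rational(1, 2))) ≈ -715.16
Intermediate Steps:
Function('X')(C, a) = -5 (Function('X')(C, a) = Add(2, Mul(Rational(1, 2), -14)) = Add(2, -7) = -5)
F = Pow(77, Rational(1, 2)) ≈ 8.7750
t = -81 (t = Add(-5, Mul(-1, 76)) = Add(-5, -76) = -81)
Function('I')(d, s) = Add(-3, Mul(Rational(-1, 2), d), Mul(Rational(-1, 2), s)) (Function('I')(d, s) = Mul(Rational(-1, 2), Add(Add(d, s), 6)) = Mul(Rational(-1, 2), Add(6, d, s)) = Add(-3, Mul(Rational(-1, 2), d), Mul(Rational(-1, 2), s)))
Mul(F, Add(t, Function('I')(-21, 16))) = Mul(Pow(77, Rational(1, 2)), Add(-81, Add(-3, Mul(Rational(-1, 2), -21), Mul(Rational(-1, 2), 16)))) = Mul(Pow(77, Rational(1, 2)), Add(-81, Add(-3, Rational(21, 2), -8))) = Mul(Pow(77, Rational(1, 2)), Add(-81, Rational(-1, 2))) = Mul(Pow(77, Rational(1, 2)), Rational(-163, 2)) = Mul(Rational(-163, 2), Pow(77, Rational(1, 2)))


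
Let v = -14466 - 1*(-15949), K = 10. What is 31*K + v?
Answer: 1793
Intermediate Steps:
v = 1483 (v = -14466 + 15949 = 1483)
31*K + v = 31*10 + 1483 = 310 + 1483 = 1793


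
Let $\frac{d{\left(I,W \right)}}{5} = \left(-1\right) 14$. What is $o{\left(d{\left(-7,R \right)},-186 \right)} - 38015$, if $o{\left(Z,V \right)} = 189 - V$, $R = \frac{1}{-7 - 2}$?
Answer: $-37640$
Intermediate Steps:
$R = - \frac{1}{9}$ ($R = \frac{1}{-9} = - \frac{1}{9} \approx -0.11111$)
$d{\left(I,W \right)} = -70$ ($d{\left(I,W \right)} = 5 \left(\left(-1\right) 14\right) = 5 \left(-14\right) = -70$)
$o{\left(d{\left(-7,R \right)},-186 \right)} - 38015 = \left(189 - -186\right) - 38015 = \left(189 + 186\right) - 38015 = 375 - 38015 = -37640$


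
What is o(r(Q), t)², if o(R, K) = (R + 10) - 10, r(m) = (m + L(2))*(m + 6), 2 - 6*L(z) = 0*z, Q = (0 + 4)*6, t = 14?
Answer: 532900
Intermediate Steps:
Q = 24 (Q = 4*6 = 24)
L(z) = ⅓ (L(z) = ⅓ - 0*z = ⅓ - ⅙*0 = ⅓ + 0 = ⅓)
r(m) = (6 + m)*(⅓ + m) (r(m) = (m + ⅓)*(m + 6) = (⅓ + m)*(6 + m) = (6 + m)*(⅓ + m))
o(R, K) = R (o(R, K) = (10 + R) - 10 = R)
o(r(Q), t)² = (2 + 24² + (19/3)*24)² = (2 + 576 + 152)² = 730² = 532900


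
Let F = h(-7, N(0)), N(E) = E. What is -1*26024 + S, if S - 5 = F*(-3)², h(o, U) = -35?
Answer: -26334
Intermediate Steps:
F = -35
S = -310 (S = 5 - 35*(-3)² = 5 - 35*9 = 5 - 315 = -310)
-1*26024 + S = -1*26024 - 310 = -26024 - 310 = -26334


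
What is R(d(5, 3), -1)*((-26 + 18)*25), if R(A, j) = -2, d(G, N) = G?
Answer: 400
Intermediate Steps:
R(d(5, 3), -1)*((-26 + 18)*25) = -2*(-26 + 18)*25 = -(-16)*25 = -2*(-200) = 400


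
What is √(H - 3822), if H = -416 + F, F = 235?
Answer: I*√4003 ≈ 63.269*I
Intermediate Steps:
H = -181 (H = -416 + 235 = -181)
√(H - 3822) = √(-181 - 3822) = √(-4003) = I*√4003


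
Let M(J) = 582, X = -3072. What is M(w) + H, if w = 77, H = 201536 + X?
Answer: 199046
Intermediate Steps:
H = 198464 (H = 201536 - 3072 = 198464)
M(w) + H = 582 + 198464 = 199046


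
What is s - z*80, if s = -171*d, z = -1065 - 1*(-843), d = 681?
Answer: -98691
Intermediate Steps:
z = -222 (z = -1065 + 843 = -222)
s = -116451 (s = -171*681 = -116451)
s - z*80 = -116451 - (-222)*80 = -116451 - 1*(-17760) = -116451 + 17760 = -98691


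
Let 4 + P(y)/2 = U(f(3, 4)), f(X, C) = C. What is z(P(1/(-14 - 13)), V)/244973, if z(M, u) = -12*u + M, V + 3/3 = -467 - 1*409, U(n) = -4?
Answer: 10508/244973 ≈ 0.042895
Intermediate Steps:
P(y) = -16 (P(y) = -8 + 2*(-4) = -8 - 8 = -16)
V = -877 (V = -1 + (-467 - 1*409) = -1 + (-467 - 409) = -1 - 876 = -877)
z(M, u) = M - 12*u
z(P(1/(-14 - 13)), V)/244973 = (-16 - 12*(-877))/244973 = (-16 + 10524)*(1/244973) = 10508*(1/244973) = 10508/244973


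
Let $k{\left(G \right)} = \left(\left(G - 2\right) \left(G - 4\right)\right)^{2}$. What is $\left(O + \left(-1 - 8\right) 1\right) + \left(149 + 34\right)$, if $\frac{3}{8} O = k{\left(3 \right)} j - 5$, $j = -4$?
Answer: $150$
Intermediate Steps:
$k{\left(G \right)} = \left(-4 + G\right)^{2} \left(-2 + G\right)^{2}$ ($k{\left(G \right)} = \left(\left(-2 + G\right) \left(-4 + G\right)\right)^{2} = \left(\left(-4 + G\right) \left(-2 + G\right)\right)^{2} = \left(-4 + G\right)^{2} \left(-2 + G\right)^{2}$)
$O = -24$ ($O = \frac{8 \left(\left(-4 + 3\right)^{2} \left(-2 + 3\right)^{2} \left(-4\right) - 5\right)}{3} = \frac{8 \left(\left(-1\right)^{2} \cdot 1^{2} \left(-4\right) - 5\right)}{3} = \frac{8 \left(1 \cdot 1 \left(-4\right) - 5\right)}{3} = \frac{8 \left(1 \left(-4\right) - 5\right)}{3} = \frac{8 \left(-4 - 5\right)}{3} = \frac{8}{3} \left(-9\right) = -24$)
$\left(O + \left(-1 - 8\right) 1\right) + \left(149 + 34\right) = \left(-24 + \left(-1 - 8\right) 1\right) + \left(149 + 34\right) = \left(-24 - 9\right) + 183 = -33 + 183 = 150$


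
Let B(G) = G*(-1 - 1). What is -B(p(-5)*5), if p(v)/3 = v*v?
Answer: 750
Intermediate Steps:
p(v) = 3*v² (p(v) = 3*(v*v) = 3*v²)
B(G) = -2*G (B(G) = G*(-2) = -2*G)
-B(p(-5)*5) = -(-2)*(3*(-5)²)*5 = -(-2)*(3*25)*5 = -(-2)*75*5 = -(-2)*375 = -1*(-750) = 750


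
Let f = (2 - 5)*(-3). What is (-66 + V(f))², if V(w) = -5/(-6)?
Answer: 152881/36 ≈ 4246.7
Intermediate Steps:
f = 9 (f = -3*(-3) = 9)
V(w) = ⅚ (V(w) = -5*(-⅙) = ⅚)
(-66 + V(f))² = (-66 + ⅚)² = (-391/6)² = 152881/36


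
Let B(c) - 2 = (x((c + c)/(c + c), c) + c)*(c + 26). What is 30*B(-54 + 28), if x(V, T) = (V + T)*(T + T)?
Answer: 60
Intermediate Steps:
x(V, T) = 2*T*(T + V) (x(V, T) = (T + V)*(2*T) = 2*T*(T + V))
B(c) = 2 + (26 + c)*(c + 2*c*(1 + c)) (B(c) = 2 + (2*c*(c + (c + c)/(c + c)) + c)*(c + 26) = 2 + (2*c*(c + (2*c)/((2*c))) + c)*(26 + c) = 2 + (2*c*(c + (2*c)*(1/(2*c))) + c)*(26 + c) = 2 + (2*c*(c + 1) + c)*(26 + c) = 2 + (2*c*(1 + c) + c)*(26 + c) = 2 + (c + 2*c*(1 + c))*(26 + c) = 2 + (26 + c)*(c + 2*c*(1 + c)))
30*B(-54 + 28) = 30*(2 + 2*(-54 + 28)³ + 55*(-54 + 28)² + 78*(-54 + 28)) = 30*(2 + 2*(-26)³ + 55*(-26)² + 78*(-26)) = 30*(2 + 2*(-17576) + 55*676 - 2028) = 30*(2 - 35152 + 37180 - 2028) = 30*2 = 60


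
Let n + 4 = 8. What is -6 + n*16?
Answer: 58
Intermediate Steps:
n = 4 (n = -4 + 8 = 4)
-6 + n*16 = -6 + 4*16 = -6 + 64 = 58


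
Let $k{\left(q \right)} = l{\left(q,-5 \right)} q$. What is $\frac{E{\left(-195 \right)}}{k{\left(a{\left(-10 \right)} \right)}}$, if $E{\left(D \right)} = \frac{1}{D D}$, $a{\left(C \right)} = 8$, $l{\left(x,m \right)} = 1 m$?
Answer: $- \frac{1}{1521000} \approx -6.5746 \cdot 10^{-7}$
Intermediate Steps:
$l{\left(x,m \right)} = m$
$k{\left(q \right)} = - 5 q$
$E{\left(D \right)} = \frac{1}{D^{2}}$
$\frac{E{\left(-195 \right)}}{k{\left(a{\left(-10 \right)} \right)}} = \frac{1}{38025 \left(\left(-5\right) 8\right)} = \frac{1}{38025 \left(-40\right)} = \frac{1}{38025} \left(- \frac{1}{40}\right) = - \frac{1}{1521000}$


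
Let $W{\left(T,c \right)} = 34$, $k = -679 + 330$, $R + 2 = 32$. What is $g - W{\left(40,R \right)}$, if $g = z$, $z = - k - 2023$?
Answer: $-1708$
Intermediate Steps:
$R = 30$ ($R = -2 + 32 = 30$)
$k = -349$
$z = -1674$ ($z = \left(-1\right) \left(-349\right) - 2023 = 349 - 2023 = -1674$)
$g = -1674$
$g - W{\left(40,R \right)} = -1674 - 34 = -1708$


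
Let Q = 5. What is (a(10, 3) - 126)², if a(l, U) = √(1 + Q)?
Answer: (126 - √6)² ≈ 15265.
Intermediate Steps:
a(l, U) = √6 (a(l, U) = √(1 + 5) = √6)
(a(10, 3) - 126)² = (√6 - 126)² = (-126 + √6)²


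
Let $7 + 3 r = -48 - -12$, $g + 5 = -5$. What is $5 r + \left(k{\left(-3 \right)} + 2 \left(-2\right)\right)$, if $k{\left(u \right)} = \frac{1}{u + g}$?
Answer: $- \frac{2954}{39} \approx -75.744$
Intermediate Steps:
$g = -10$ ($g = -5 - 5 = -10$)
$k{\left(u \right)} = \frac{1}{-10 + u}$ ($k{\left(u \right)} = \frac{1}{u - 10} = \frac{1}{-10 + u}$)
$r = - \frac{43}{3}$ ($r = - \frac{7}{3} + \frac{-48 - -12}{3} = - \frac{7}{3} + \frac{-48 + 12}{3} = - \frac{7}{3} + \frac{1}{3} \left(-36\right) = - \frac{7}{3} - 12 = - \frac{43}{3} \approx -14.333$)
$5 r + \left(k{\left(-3 \right)} + 2 \left(-2\right)\right) = 5 \left(- \frac{43}{3}\right) + \left(\frac{1}{-10 - 3} + 2 \left(-2\right)\right) = - \frac{215}{3} - \left(4 - \frac{1}{-13}\right) = - \frac{215}{3} - \frac{53}{13} = - \frac{2954}{39}$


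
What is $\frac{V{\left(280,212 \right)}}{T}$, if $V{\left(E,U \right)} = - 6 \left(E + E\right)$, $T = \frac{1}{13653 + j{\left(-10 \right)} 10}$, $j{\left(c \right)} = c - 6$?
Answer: $-45336480$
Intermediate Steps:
$j{\left(c \right)} = -6 + c$
$T = \frac{1}{13493}$ ($T = \frac{1}{13653 + \left(-6 - 10\right) 10} = \frac{1}{13653 - 160} = \frac{1}{13493} \approx 7.4113 \cdot 10^{-5}$)
$V{\left(E,U \right)} = - 12 E$ ($V{\left(E,U \right)} = - 6 \cdot 2 E = - 12 E$)
$\frac{V{\left(280,212 \right)}}{T} = \left(-12\right) 280 \frac{1}{\frac{1}{13493}} = \left(-3360\right) 13493 = -45336480$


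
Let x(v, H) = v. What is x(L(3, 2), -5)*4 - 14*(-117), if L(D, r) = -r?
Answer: 1630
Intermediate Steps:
x(L(3, 2), -5)*4 - 14*(-117) = -1*2*4 - 14*(-117) = -2*4 + 1638 = -8 + 1638 = 1630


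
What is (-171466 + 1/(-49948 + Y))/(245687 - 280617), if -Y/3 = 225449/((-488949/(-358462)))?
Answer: 3050571301371807/621443642213492 ≈ 4.9088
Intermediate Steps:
Y = -80814899438/162983 (Y = -676347/((-488949/(-358462))) = -676347/((-488949*(-1/358462))) = -676347/488949/358462 = -676347*358462/488949 = -3*80814899438/488949 = -80814899438/162983 ≈ -4.9585e+5)
(-171466 + 1/(-49948 + Y))/(245687 - 280617) = (-171466 + 1/(-49948 - 80814899438/162983))/(245687 - 280617) = (-171466 + 1/(-88955574322/162983))/(-34930) = (-171466 - 162983/88955574322)*(-1/34930) = -15252856506859035/88955574322*(-1/34930) = 3050571301371807/621443642213492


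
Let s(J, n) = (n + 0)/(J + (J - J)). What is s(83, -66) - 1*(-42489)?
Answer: 3526521/83 ≈ 42488.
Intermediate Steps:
s(J, n) = n/J (s(J, n) = n/(J + 0) = n/J)
s(83, -66) - 1*(-42489) = -66/83 - 1*(-42489) = -66*1/83 + 42489 = -66/83 + 42489 = 3526521/83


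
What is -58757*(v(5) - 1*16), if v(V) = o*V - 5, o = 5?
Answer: -235028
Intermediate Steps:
v(V) = -5 + 5*V (v(V) = 5*V - 5 = -5 + 5*V)
-58757*(v(5) - 1*16) = -58757*((-5 + 5*5) - 1*16) = -58757*((-5 + 25) - 16) = -58757*(20 - 16) = -58757*4 = -235028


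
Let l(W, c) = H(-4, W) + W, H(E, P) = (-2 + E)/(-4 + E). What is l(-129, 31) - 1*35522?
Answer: -142601/4 ≈ -35650.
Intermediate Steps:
H(E, P) = (-2 + E)/(-4 + E)
l(W, c) = 3/4 + W (l(W, c) = (-2 - 4)/(-4 - 4) + W = -6/(-8) + W = -1/8*(-6) + W = 3/4 + W)
l(-129, 31) - 1*35522 = (3/4 - 129) - 1*35522 = -513/4 - 35522 = -142601/4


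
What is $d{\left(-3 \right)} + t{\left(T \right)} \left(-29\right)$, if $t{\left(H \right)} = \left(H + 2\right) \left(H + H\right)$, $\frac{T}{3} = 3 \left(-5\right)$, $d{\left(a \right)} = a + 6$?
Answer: $-112227$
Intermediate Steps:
$d{\left(a \right)} = 6 + a$
$T = -45$ ($T = 3 \cdot 3 \left(-5\right) = 3 \left(-15\right) = -45$)
$t{\left(H \right)} = 2 H \left(2 + H\right)$ ($t{\left(H \right)} = \left(2 + H\right) 2 H = 2 H \left(2 + H\right)$)
$d{\left(-3 \right)} + t{\left(T \right)} \left(-29\right) = \left(6 - 3\right) + 2 \left(-45\right) \left(2 - 45\right) \left(-29\right) = 3 + 2 \left(-45\right) \left(-43\right) \left(-29\right) = 3 + 3870 \left(-29\right) = 3 - 112230 = -112227$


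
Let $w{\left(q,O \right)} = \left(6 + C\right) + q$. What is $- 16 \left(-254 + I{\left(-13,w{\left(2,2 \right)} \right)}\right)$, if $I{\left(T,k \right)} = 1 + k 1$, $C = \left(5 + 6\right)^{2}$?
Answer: $1984$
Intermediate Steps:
$C = 121$ ($C = 11^{2} = 121$)
$w{\left(q,O \right)} = 127 + q$ ($w{\left(q,O \right)} = \left(6 + 121\right) + q = 127 + q$)
$I{\left(T,k \right)} = 1 + k$
$- 16 \left(-254 + I{\left(-13,w{\left(2,2 \right)} \right)}\right) = - 16 \left(-254 + \left(1 + \left(127 + 2\right)\right)\right) = - 16 \left(-254 + \left(1 + 129\right)\right) = - 16 \left(-254 + 130\right) = \left(-16\right) \left(-124\right) = 1984$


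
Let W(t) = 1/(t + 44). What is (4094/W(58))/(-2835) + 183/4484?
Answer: -623981929/4237380 ≈ -147.26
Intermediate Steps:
W(t) = 1/(44 + t)
(4094/W(58))/(-2835) + 183/4484 = (4094/(1/(44 + 58)))/(-2835) + 183/4484 = (4094/(1/102))*(-1/2835) + 183*(1/4484) = (4094/(1/102))*(-1/2835) + 183/4484 = (4094*102)*(-1/2835) + 183/4484 = 417588*(-1/2835) + 183/4484 = -139196/945 + 183/4484 = -623981929/4237380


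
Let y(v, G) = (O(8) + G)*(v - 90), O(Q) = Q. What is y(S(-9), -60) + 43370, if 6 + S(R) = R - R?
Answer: 48362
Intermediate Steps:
S(R) = -6 (S(R) = -6 + (R - R) = -6 + 0 = -6)
y(v, G) = (-90 + v)*(8 + G) (y(v, G) = (8 + G)*(v - 90) = (8 + G)*(-90 + v) = (-90 + v)*(8 + G))
y(S(-9), -60) + 43370 = (-720 - 90*(-60) + 8*(-6) - 60*(-6)) + 43370 = (-720 + 5400 - 48 + 360) + 43370 = 4992 + 43370 = 48362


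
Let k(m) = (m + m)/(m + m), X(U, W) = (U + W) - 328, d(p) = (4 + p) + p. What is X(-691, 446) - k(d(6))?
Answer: -574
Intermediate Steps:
d(p) = 4 + 2*p
X(U, W) = -328 + U + W
k(m) = 1 (k(m) = (2*m)/((2*m)) = (2*m)*(1/(2*m)) = 1)
X(-691, 446) - k(d(6)) = (-328 - 691 + 446) - 1*1 = -573 - 1 = -574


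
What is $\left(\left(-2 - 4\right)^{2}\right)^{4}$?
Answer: $1679616$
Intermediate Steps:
$\left(\left(-2 - 4\right)^{2}\right)^{4} = \left(\left(-6\right)^{2}\right)^{4} = 36^{4} = 1679616$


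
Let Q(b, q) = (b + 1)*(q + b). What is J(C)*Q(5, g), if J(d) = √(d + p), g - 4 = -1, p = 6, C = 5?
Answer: 48*√11 ≈ 159.20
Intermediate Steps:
g = 3 (g = 4 - 1 = 3)
Q(b, q) = (1 + b)*(b + q)
J(d) = √(6 + d) (J(d) = √(d + 6) = √(6 + d))
J(C)*Q(5, g) = √(6 + 5)*(5 + 3 + 5² + 5*3) = √11*(5 + 3 + 25 + 15) = √11*48 = 48*√11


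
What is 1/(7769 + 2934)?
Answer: 1/10703 ≈ 9.3432e-5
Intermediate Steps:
1/(7769 + 2934) = 1/10703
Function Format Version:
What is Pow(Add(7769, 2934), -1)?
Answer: Rational(1, 10703) ≈ 9.3432e-5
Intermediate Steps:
Pow(Add(7769, 2934), -1) = Pow(10703, -1) = Rational(1, 10703)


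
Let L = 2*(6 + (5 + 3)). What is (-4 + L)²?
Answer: 576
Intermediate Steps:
L = 28 (L = 2*(6 + 8) = 2*14 = 28)
(-4 + L)² = (-4 + 28)² = 24² = 576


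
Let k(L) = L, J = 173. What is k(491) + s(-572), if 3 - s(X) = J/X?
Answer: 282741/572 ≈ 494.30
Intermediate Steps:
s(X) = 3 - 173/X
k(491) + s(-572) = 491 + (3 - 173/(-572)) = 491 + (3 - 173*(-1/572)) = 491 + (3 + 173/572) = 491 + 1889/572 = 282741/572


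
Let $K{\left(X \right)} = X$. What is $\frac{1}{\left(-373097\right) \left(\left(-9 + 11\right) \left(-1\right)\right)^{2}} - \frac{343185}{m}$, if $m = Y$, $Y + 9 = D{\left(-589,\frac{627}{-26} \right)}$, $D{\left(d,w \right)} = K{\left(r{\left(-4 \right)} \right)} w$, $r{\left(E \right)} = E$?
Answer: $- \frac{2219382428759}{565615052} \approx -3923.8$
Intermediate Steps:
$D{\left(d,w \right)} = - 4 w$
$Y = \frac{1137}{13}$ ($Y = -9 - 4 \frac{627}{-26} = -9 - 4 \cdot 627 \left(- \frac{1}{26}\right) = -9 - - \frac{1254}{13} = -9 + \frac{1254}{13} = \frac{1137}{13} \approx 87.462$)
$m = \frac{1137}{13} \approx 87.462$
$\frac{1}{\left(-373097\right) \left(\left(-9 + 11\right) \left(-1\right)\right)^{2}} - \frac{343185}{m} = \frac{1}{\left(-373097\right) \left(\left(-9 + 11\right) \left(-1\right)\right)^{2}} - \frac{343185}{\frac{1137}{13}} = - \frac{1}{373097 \left(2 \left(-1\right)\right)^{2}} - \frac{1487135}{379} = - \frac{1}{373097 \left(-2\right)^{2}} - \frac{1487135}{379} = - \frac{1}{373097 \cdot 4} - \frac{1487135}{379} = \left(- \frac{1}{373097}\right) \frac{1}{4} - \frac{1487135}{379} = - \frac{1}{1492388} - \frac{1487135}{379} = - \frac{2219382428759}{565615052}$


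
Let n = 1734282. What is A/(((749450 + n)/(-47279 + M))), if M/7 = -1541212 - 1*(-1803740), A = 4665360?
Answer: 2088234963780/620933 ≈ 3.3631e+6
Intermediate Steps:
M = 1837696 (M = 7*(-1541212 - 1*(-1803740)) = 7*(-1541212 + 1803740) = 7*262528 = 1837696)
A/(((749450 + n)/(-47279 + M))) = 4665360/(((749450 + 1734282)/(-47279 + 1837696))) = 4665360/((2483732/1790417)) = 4665360/((2483732*(1/1790417))) = 4665360/(2483732/1790417) = 4665360*(1790417/2483732) = 2088234963780/620933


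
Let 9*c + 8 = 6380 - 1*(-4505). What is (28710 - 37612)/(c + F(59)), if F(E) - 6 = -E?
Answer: -40059/5200 ≈ -7.7037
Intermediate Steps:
c = 10877/9 (c = -8/9 + (6380 - 1*(-4505))/9 = -8/9 + (6380 + 4505)/9 = -8/9 + (⅑)*10885 = -8/9 + 10885/9 = 10877/9 ≈ 1208.6)
F(E) = 6 - E
(28710 - 37612)/(c + F(59)) = (28710 - 37612)/(10877/9 + (6 - 1*59)) = -8902/(10877/9 + (6 - 59)) = -8902/(10877/9 - 53) = -8902/10400/9 = -8902*9/10400 = -40059/5200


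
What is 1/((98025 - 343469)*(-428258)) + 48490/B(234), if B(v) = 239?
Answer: 5096946659206719/25122092215928 ≈ 202.89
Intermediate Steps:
1/((98025 - 343469)*(-428258)) + 48490/B(234) = 1/((98025 - 343469)*(-428258)) + 48490/239 = -1/428258/(-245444) + 48490*(1/239) = -1/245444*(-1/428258) + 48490/239 = 1/105113356552 + 48490/239 = 5096946659206719/25122092215928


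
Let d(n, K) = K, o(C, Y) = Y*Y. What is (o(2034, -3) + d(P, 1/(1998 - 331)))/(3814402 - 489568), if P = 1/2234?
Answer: 7502/2771249139 ≈ 2.7071e-6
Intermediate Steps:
o(C, Y) = Y²
P = 1/2234 ≈ 0.00044763
(o(2034, -3) + d(P, 1/(1998 - 331)))/(3814402 - 489568) = ((-3)² + 1/(1998 - 331))/(3814402 - 489568) = (9 + 1/1667)/3324834 = (9 + 1/1667)*(1/3324834) = (15004/1667)*(1/3324834) = 7502/2771249139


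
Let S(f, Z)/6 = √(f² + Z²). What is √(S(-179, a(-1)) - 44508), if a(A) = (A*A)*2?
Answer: √(-44508 + 6*√32045) ≈ 208.41*I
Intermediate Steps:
a(A) = 2*A² (a(A) = A²*2 = 2*A²)
S(f, Z) = 6*√(Z² + f²) (S(f, Z) = 6*√(f² + Z²) = 6*√(Z² + f²))
√(S(-179, a(-1)) - 44508) = √(6*√((2*(-1)²)² + (-179)²) - 44508) = √(6*√((2*1)² + 32041) - 44508) = √(6*√(2² + 32041) - 44508) = √(6*√(4 + 32041) - 44508) = √(6*√32045 - 44508) = √(-44508 + 6*√32045)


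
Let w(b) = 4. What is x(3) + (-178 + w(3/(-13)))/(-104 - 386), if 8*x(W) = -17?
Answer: -3469/1960 ≈ -1.7699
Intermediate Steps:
x(W) = -17/8 (x(W) = (1/8)*(-17) = -17/8)
x(3) + (-178 + w(3/(-13)))/(-104 - 386) = -17/8 + (-178 + 4)/(-104 - 386) = -17/8 - 174/(-490) = -17/8 - 1/490*(-174) = -17/8 + 87/245 = -3469/1960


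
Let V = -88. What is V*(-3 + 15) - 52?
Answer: -1108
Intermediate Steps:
V*(-3 + 15) - 52 = -88*(-3 + 15) - 52 = -88*12 - 52 = -1056 - 52 = -1108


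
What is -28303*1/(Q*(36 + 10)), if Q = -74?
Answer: 28303/3404 ≈ 8.3146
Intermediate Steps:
-28303*1/(Q*(36 + 10)) = -28303*(-1/(74*(36 + 10))) = -28303/((-74*46)) = -28303/(-3404) = -28303*(-1/3404) = 28303/3404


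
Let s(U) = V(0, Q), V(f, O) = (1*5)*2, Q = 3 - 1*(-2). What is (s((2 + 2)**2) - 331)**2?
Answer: 103041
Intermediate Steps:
Q = 5 (Q = 3 + 2 = 5)
V(f, O) = 10 (V(f, O) = 5*2 = 10)
s(U) = 10
(s((2 + 2)**2) - 331)**2 = (10 - 331)**2 = (-321)**2 = 103041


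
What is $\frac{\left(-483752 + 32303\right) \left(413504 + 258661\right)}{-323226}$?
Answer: $\frac{33716468565}{35914} \approx 9.3881 \cdot 10^{5}$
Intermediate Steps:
$\frac{\left(-483752 + 32303\right) \left(413504 + 258661\right)}{-323226} = \left(-451449\right) 672165 \left(- \frac{1}{323226}\right) = \left(-303448217085\right) \left(- \frac{1}{323226}\right) = \frac{33716468565}{35914}$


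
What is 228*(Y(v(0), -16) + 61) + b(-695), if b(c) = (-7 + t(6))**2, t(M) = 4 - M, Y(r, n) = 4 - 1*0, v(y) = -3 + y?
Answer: 14901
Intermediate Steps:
Y(r, n) = 4 (Y(r, n) = 4 + 0 = 4)
b(c) = 81 (b(c) = (-7 + (4 - 1*6))**2 = (-7 + (4 - 6))**2 = (-7 - 2)**2 = (-9)**2 = 81)
228*(Y(v(0), -16) + 61) + b(-695) = 228*(4 + 61) + 81 = 228*65 + 81 = 14820 + 81 = 14901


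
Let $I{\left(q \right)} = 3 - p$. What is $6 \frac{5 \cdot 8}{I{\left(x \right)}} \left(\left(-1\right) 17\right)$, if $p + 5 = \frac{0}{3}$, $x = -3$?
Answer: $-510$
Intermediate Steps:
$p = -5$ ($p = -5 + \frac{0}{3} = -5 + 0 \cdot \frac{1}{3} = -5 + 0 = -5$)
$I{\left(q \right)} = 8$ ($I{\left(q \right)} = 3 - -5 = 3 + 5 = 8$)
$6 \frac{5 \cdot 8}{I{\left(x \right)}} \left(\left(-1\right) 17\right) = 6 \frac{5 \cdot 8}{8} \left(\left(-1\right) 17\right) = 6 \cdot 40 \cdot \frac{1}{8} \left(-17\right) = 6 \cdot 5 \left(-17\right) = 30 \left(-17\right) = -510$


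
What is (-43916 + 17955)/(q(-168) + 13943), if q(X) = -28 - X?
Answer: -25961/14083 ≈ -1.8434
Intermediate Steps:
(-43916 + 17955)/(q(-168) + 13943) = (-43916 + 17955)/((-28 - 1*(-168)) + 13943) = -25961/((-28 + 168) + 13943) = -25961/(140 + 13943) = -25961/14083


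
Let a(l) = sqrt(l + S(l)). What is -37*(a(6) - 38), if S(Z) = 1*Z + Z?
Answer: 1406 - 111*sqrt(2) ≈ 1249.0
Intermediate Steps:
S(Z) = 2*Z (S(Z) = Z + Z = 2*Z)
a(l) = sqrt(3)*sqrt(l) (a(l) = sqrt(l + 2*l) = sqrt(3*l) = sqrt(3)*sqrt(l))
-37*(a(6) - 38) = -37*(sqrt(3)*sqrt(6) - 38) = -37*(3*sqrt(2) - 38) = -37*(-38 + 3*sqrt(2)) = 1406 - 111*sqrt(2)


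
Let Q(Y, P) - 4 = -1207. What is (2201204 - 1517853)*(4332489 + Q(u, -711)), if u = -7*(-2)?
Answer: 2959788619386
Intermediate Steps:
u = 14
Q(Y, P) = -1203 (Q(Y, P) = 4 - 1207 = -1203)
(2201204 - 1517853)*(4332489 + Q(u, -711)) = (2201204 - 1517853)*(4332489 - 1203) = 683351*4331286 = 2959788619386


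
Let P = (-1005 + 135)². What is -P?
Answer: -756900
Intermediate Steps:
P = 756900 (P = (-870)² = 756900)
-P = -1*756900 = -756900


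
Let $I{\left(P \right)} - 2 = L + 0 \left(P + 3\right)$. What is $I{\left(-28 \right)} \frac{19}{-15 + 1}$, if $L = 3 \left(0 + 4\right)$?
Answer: $-19$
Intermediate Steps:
$L = 12$ ($L = 3 \cdot 4 = 12$)
$I{\left(P \right)} = 14$ ($I{\left(P \right)} = 2 + \left(12 + 0 \left(P + 3\right)\right) = 2 + \left(12 + 0 \left(3 + P\right)\right) = 2 + \left(12 + 0\right) = 2 + 12 = 14$)
$I{\left(-28 \right)} \frac{19}{-15 + 1} = 14 \frac{19}{-15 + 1} = 14 \frac{19}{-14} = 14 \cdot 19 \left(- \frac{1}{14}\right) = 14 \left(- \frac{19}{14}\right) = -19$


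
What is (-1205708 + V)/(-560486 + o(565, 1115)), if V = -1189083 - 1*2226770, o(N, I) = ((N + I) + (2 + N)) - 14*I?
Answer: 4621561/573849 ≈ 8.0536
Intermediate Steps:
o(N, I) = 2 - 13*I + 2*N (o(N, I) = ((I + N) + (2 + N)) - 14*I = (2 + I + 2*N) - 14*I = 2 - 13*I + 2*N)
V = -3415853 (V = -1189083 - 2226770 = -3415853)
(-1205708 + V)/(-560486 + o(565, 1115)) = (-1205708 - 3415853)/(-560486 + (2 - 13*1115 + 2*565)) = -4621561/(-560486 + (2 - 14495 + 1130)) = -4621561/(-560486 - 13363) = -4621561/(-573849) = -4621561*(-1/573849) = 4621561/573849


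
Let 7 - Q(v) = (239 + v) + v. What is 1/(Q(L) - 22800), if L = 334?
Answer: -1/23700 ≈ -4.2194e-5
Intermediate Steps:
Q(v) = -232 - 2*v (Q(v) = 7 - ((239 + v) + v) = 7 - (239 + 2*v) = 7 + (-239 - 2*v) = -232 - 2*v)
1/(Q(L) - 22800) = 1/((-232 - 2*334) - 22800) = 1/((-232 - 668) - 22800) = 1/(-900 - 22800) = 1/(-23700) = -1/23700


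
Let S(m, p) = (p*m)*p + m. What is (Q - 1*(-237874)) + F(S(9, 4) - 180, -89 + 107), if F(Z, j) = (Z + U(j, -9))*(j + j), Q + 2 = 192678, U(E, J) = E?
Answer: 430226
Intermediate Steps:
Q = 192676 (Q = -2 + 192678 = 192676)
S(m, p) = m + m*p**2 (S(m, p) = (m*p)*p + m = m*p**2 + m = m + m*p**2)
F(Z, j) = 2*j*(Z + j) (F(Z, j) = (Z + j)*(j + j) = (Z + j)*(2*j) = 2*j*(Z + j))
(Q - 1*(-237874)) + F(S(9, 4) - 180, -89 + 107) = (192676 - 1*(-237874)) + 2*(-89 + 107)*((9*(1 + 4**2) - 180) + (-89 + 107)) = (192676 + 237874) + 2*18*((9*(1 + 16) - 180) + 18) = 430550 + 2*18*((9*17 - 180) + 18) = 430550 + 2*18*((153 - 180) + 18) = 430550 + 2*18*(-27 + 18) = 430550 + 2*18*(-9) = 430550 - 324 = 430226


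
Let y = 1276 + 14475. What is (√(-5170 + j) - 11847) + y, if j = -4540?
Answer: 3904 + I*√9710 ≈ 3904.0 + 98.539*I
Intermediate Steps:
y = 15751
(√(-5170 + j) - 11847) + y = (√(-5170 - 4540) - 11847) + 15751 = (√(-9710) - 11847) + 15751 = (I*√9710 - 11847) + 15751 = (-11847 + I*√9710) + 15751 = 3904 + I*√9710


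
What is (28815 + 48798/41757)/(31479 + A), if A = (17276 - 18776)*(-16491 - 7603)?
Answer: 19099631/23975463581 ≈ 0.00079663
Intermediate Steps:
A = 36141000 (A = -1500*(-24094) = 36141000)
(28815 + 48798/41757)/(31479 + A) = (28815 + 48798/41757)/(31479 + 36141000) = (28815 + 48798*(1/41757))/36172479 = (28815 + 16266/13919)*(1/36172479) = (401092251/13919)*(1/36172479) = 19099631/23975463581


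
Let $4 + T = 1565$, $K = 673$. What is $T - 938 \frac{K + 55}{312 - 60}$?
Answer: $- \frac{10339}{9} \approx -1148.8$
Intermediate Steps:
$T = 1561$ ($T = -4 + 1565 = 1561$)
$T - 938 \frac{K + 55}{312 - 60} = 1561 - 938 \frac{673 + 55}{312 - 60} = 1561 - 938 \cdot \frac{728}{252} = 1561 - 938 \cdot 728 \cdot \frac{1}{252} = 1561 - \frac{24388}{9} = - \frac{10339}{9}$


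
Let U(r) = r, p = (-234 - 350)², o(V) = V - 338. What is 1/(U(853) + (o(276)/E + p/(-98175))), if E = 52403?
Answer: 5144664525/4370520395407 ≈ 0.0011771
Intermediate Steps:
o(V) = -338 + V
p = 341056 (p = (-584)² = 341056)
1/(U(853) + (o(276)/E + p/(-98175))) = 1/(853 + ((-338 + 276)/52403 + 341056/(-98175))) = 1/(853 + (-62*1/52403 + 341056*(-1/98175))) = 1/(853 + (-62/52403 - 341056/98175)) = 1/(853 - 17878444418/5144664525) = 1/(4370520395407/5144664525) = 5144664525/4370520395407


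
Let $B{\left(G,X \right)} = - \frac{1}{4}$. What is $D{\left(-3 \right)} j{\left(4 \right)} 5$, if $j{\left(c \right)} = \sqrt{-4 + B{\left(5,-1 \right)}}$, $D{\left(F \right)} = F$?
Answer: $- \frac{15 i \sqrt{17}}{2} \approx - 30.923 i$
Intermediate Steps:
$B{\left(G,X \right)} = - \frac{1}{4}$ ($B{\left(G,X \right)} = \left(-1\right) \frac{1}{4} = - \frac{1}{4}$)
$j{\left(c \right)} = \frac{i \sqrt{17}}{2}$ ($j{\left(c \right)} = \sqrt{-4 - \frac{1}{4}} = \sqrt{- \frac{17}{4}} = \frac{i \sqrt{17}}{2}$)
$D{\left(-3 \right)} j{\left(4 \right)} 5 = - 3 \frac{i \sqrt{17}}{2} \cdot 5 = - \frac{3 i \sqrt{17}}{2} \cdot 5 = - \frac{15 i \sqrt{17}}{2}$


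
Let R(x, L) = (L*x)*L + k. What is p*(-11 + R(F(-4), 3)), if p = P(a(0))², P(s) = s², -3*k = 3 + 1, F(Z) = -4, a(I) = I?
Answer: 0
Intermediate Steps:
k = -4/3 (k = -(3 + 1)/3 = -⅓*4 = -4/3 ≈ -1.3333)
p = 0 (p = (0²)² = 0² = 0)
R(x, L) = -4/3 + x*L² (R(x, L) = (L*x)*L - 4/3 = x*L² - 4/3 = -4/3 + x*L²)
p*(-11 + R(F(-4), 3)) = 0*(-11 + (-4/3 - 4*3²)) = 0*(-11 + (-4/3 - 4*9)) = 0*(-11 + (-4/3 - 36)) = 0*(-11 - 112/3) = 0*(-145/3) = 0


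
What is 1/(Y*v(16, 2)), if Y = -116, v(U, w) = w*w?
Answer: -1/464 ≈ -0.0021552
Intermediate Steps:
v(U, w) = w²
1/(Y*v(16, 2)) = 1/(-116*2²) = 1/(-116*4) = 1/(-464) = -1/464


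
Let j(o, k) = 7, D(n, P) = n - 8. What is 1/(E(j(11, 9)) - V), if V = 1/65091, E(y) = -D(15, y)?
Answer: -65091/455638 ≈ -0.14286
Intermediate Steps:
D(n, P) = -8 + n
E(y) = -7 (E(y) = -(-8 + 15) = -1*7 = -7)
V = 1/65091 ≈ 1.5363e-5
1/(E(j(11, 9)) - V) = 1/(-7 - 1*1/65091) = 1/(-7 - 1/65091) = 1/(-455638/65091) = -65091/455638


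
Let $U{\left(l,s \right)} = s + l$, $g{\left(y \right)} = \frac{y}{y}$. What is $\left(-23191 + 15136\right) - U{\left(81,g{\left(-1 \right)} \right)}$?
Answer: $-8137$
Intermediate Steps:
$g{\left(y \right)} = 1$
$U{\left(l,s \right)} = l + s$
$\left(-23191 + 15136\right) - U{\left(81,g{\left(-1 \right)} \right)} = \left(-23191 + 15136\right) - \left(81 + 1\right) = -8055 - 82 = -8137$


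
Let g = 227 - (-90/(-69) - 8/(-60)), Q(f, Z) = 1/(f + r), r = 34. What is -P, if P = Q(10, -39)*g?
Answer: -77819/15180 ≈ -5.1264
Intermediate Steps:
Q(f, Z) = 1/(34 + f) (Q(f, Z) = 1/(f + 34) = 1/(34 + f))
g = 77819/345 (g = 227 - (-90*(-1/69) - 8*(-1/60)) = 227 - (30/23 + 2/15) = 227 - 1*496/345 = 227 - 496/345 = 77819/345 ≈ 225.56)
P = 77819/15180 (P = (77819/345)/(34 + 10) = (77819/345)/44 = (1/44)*(77819/345) = 77819/15180 ≈ 5.1264)
-P = -1*77819/15180 = -77819/15180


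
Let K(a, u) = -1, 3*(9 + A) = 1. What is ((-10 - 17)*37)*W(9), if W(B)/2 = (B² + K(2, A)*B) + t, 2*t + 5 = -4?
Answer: -134865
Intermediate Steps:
A = -26/3 (A = -9 + (⅓)*1 = -9 + ⅓ = -26/3 ≈ -8.6667)
t = -9/2 (t = -5/2 + (½)*(-4) = -5/2 - 2 = -9/2 ≈ -4.5000)
W(B) = -9 - 2*B + 2*B² (W(B) = 2*((B² - B) - 9/2) = 2*(-9/2 + B² - B) = -9 - 2*B + 2*B²)
((-10 - 17)*37)*W(9) = ((-10 - 17)*37)*(-9 - 2*9 + 2*9²) = (-27*37)*(-9 - 18 + 2*81) = -999*(-9 - 18 + 162) = -999*135 = -134865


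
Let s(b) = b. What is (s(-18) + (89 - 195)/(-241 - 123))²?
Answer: 10387729/33124 ≈ 313.60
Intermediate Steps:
(s(-18) + (89 - 195)/(-241 - 123))² = (-18 + (89 - 195)/(-241 - 123))² = (-18 - 106/(-364))² = (-18 - 106*(-1/364))² = (-18 + 53/182)² = (-3223/182)² = 10387729/33124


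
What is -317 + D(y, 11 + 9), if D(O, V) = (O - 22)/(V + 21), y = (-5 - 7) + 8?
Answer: -13023/41 ≈ -317.63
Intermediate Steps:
y = -4 (y = -12 + 8 = -4)
D(O, V) = (-22 + O)/(21 + V)
-317 + D(y, 11 + 9) = -317 + (-22 - 4)/(21 + (11 + 9)) = -317 - 26/(21 + 20) = -317 - 26/41 = -13023/41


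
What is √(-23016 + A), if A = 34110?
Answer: 43*√6 ≈ 105.33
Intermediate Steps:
√(-23016 + A) = √(-23016 + 34110) = √11094 = 43*√6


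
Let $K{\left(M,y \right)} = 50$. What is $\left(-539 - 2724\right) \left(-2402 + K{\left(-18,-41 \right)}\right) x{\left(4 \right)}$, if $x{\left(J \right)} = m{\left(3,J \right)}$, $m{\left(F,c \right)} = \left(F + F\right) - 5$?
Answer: $7674576$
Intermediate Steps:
$m{\left(F,c \right)} = -5 + 2 F$ ($m{\left(F,c \right)} = 2 F - 5 = -5 + 2 F$)
$x{\left(J \right)} = 1$ ($x{\left(J \right)} = -5 + 2 \cdot 3 = -5 + 6 = 1$)
$\left(-539 - 2724\right) \left(-2402 + K{\left(-18,-41 \right)}\right) x{\left(4 \right)} = \left(-539 - 2724\right) \left(-2402 + 50\right) 1 = \left(-3263\right) \left(-2352\right) 1 = 7674576 \cdot 1 = 7674576$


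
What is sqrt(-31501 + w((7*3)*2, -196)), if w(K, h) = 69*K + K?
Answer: 169*I ≈ 169.0*I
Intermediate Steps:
w(K, h) = 70*K
sqrt(-31501 + w((7*3)*2, -196)) = sqrt(-31501 + 70*((7*3)*2)) = sqrt(-31501 + 70*(21*2)) = sqrt(-31501 + 70*42) = sqrt(-31501 + 2940) = sqrt(-28561) = 169*I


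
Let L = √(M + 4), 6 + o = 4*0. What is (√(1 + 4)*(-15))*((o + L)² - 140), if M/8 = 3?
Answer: 360*√35 + 1140*√5 ≈ 4678.9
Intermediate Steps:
M = 24 (M = 8*3 = 24)
o = -6 (o = -6 + 4*0 = -6 + 0 = -6)
L = 2*√7 (L = √(24 + 4) = √28 = 2*√7 ≈ 5.2915)
(√(1 + 4)*(-15))*((o + L)² - 140) = (√(1 + 4)*(-15))*((-6 + 2*√7)² - 140) = (√5*(-15))*(-140 + (-6 + 2*√7)²) = (-15*√5)*(-140 + (-6 + 2*√7)²) = -15*√5*(-140 + (-6 + 2*√7)²)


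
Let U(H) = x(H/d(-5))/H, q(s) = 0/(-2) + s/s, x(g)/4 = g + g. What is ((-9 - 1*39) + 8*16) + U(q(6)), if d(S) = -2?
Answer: 76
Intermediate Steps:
x(g) = 8*g (x(g) = 4*(g + g) = 4*(2*g) = 8*g)
q(s) = 1 (q(s) = 0*(-½) + 1 = 0 + 1 = 1)
U(H) = -4 (U(H) = (8*(H/(-2)))/H = (8*(H*(-½)))/H = (8*(-H/2))/H = (-4*H)/H = -4)
((-9 - 1*39) + 8*16) + U(q(6)) = ((-9 - 1*39) + 8*16) - 4 = ((-9 - 39) + 128) - 4 = (-48 + 128) - 4 = 80 - 4 = 76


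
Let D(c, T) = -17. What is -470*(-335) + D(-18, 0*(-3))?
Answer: 157433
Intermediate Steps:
-470*(-335) + D(-18, 0*(-3)) = -470*(-335) - 17 = 157450 - 17 = 157433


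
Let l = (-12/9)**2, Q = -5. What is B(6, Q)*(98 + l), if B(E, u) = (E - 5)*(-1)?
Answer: -898/9 ≈ -99.778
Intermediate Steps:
l = 16/9 (l = (-12*1/9)**2 = (-4/3)**2 = 16/9 ≈ 1.7778)
B(E, u) = 5 - E (B(E, u) = (-5 + E)*(-1) = 5 - E)
B(6, Q)*(98 + l) = (5 - 1*6)*(98 + 16/9) = (5 - 6)*(898/9) = -1*898/9 = -898/9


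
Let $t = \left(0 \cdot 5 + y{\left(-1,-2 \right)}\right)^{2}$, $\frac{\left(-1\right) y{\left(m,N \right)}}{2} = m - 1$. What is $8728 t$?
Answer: $139648$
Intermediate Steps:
$y{\left(m,N \right)} = 2 - 2 m$ ($y{\left(m,N \right)} = - 2 \left(m - 1\right) = - 2 \left(-1 + m\right) = 2 - 2 m$)
$t = 16$ ($t = \left(0 \cdot 5 + \left(2 - -2\right)\right)^{2} = \left(0 + \left(2 + 2\right)\right)^{2} = \left(0 + 4\right)^{2} = 4^{2} = 16$)
$8728 t = 8728 \cdot 16 = 139648$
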